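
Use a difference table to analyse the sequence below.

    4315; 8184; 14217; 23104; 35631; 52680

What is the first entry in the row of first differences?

3869

Δ: 3869, 6033, 8887, 12527, 17049
Δ²: 2164, 2854, 3640, 4522
Δ³: 690, 786, 882
Δ⁴: 96, 96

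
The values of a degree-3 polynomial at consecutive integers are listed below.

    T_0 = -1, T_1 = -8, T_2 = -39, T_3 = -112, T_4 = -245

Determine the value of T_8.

-7 , -31 , -73 , -133
-24 , -42 , -60
-18 , -18
The third differences are constant (-18).
-60 − 18 = -78;  -133 − 78 = -211;  -245 − 211 = -456
-78 − 18 = -96;  -211 − 96 = -307;  -456 − 307 = -763
-96 − 18 = -114;  -307 − 114 = -421;  -763 − 421 = -1184
-114 − 18 = -132;  -421 − 132 = -553;  -1184 − 553 = -1737

-1737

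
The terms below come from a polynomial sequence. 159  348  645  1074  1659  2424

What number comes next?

First differences: 189, 297, 429, 585, 765
Second differences: 108, 132, 156, 180
Third differences: 24, 24, 24
The third differences are constant (24).
180 + 24 = 204;  765 + 204 = 969;  2424 + 969 = 3393

3393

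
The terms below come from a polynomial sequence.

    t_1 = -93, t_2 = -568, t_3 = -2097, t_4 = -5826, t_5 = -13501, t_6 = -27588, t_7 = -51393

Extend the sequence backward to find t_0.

First differences: -475  -1529  -3729  -7675  -14087  -23805
Second differences: -1054  -2200  -3946  -6412  -9718
Third differences: -1146  -1746  -2466  -3306
Fourth differences: -600  -720  -840
Fifth differences: -120  -120
The fifth differences are constant at -120.
Work back: -600 + 120 = -480;  -1146 + 480 = -666;  -1054 + 666 = -388;  -475 + 388 = -87;  -93 + 87 = -6

-6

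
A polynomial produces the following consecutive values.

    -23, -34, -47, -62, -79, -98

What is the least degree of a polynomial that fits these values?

2

First differences: -11, -13, -15, -17, -19
Second differences: -2, -2, -2, -2
The second differences are constant, so the polynomial has degree 2.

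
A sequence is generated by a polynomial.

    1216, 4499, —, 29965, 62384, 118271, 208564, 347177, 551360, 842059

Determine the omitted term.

12692

Using the last 7 terms:
First differences: 32419  55887  90293  138613  204183  290699
Second differences: 23468  34406  48320  65570  86516
Third differences: 10938  13914  17250  20946
Fourth differences: 2976  3336  3696
Fifth differences: 360  360
Constant fifth difference = 360.
Extend backward: 2976 − 360 = 2616;  10938 − 2616 = 8322;  23468 − 8322 = 15146;  32419 − 15146 = 17273;  29965 − 17273 = 12692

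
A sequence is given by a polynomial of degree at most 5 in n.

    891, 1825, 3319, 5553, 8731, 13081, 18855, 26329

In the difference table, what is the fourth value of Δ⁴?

D1: 934, 1494, 2234, 3178, 4350, 5774, 7474
D2: 560, 740, 944, 1172, 1424, 1700
D3: 180, 204, 228, 252, 276
D4: 24, 24, 24, 24

24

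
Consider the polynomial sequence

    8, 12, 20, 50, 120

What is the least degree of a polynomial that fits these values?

Δ: 4, 8, 30, 70
Δ²: 4, 22, 40
Δ³: 18, 18
The third differences are constant, so the polynomial has degree 3.

3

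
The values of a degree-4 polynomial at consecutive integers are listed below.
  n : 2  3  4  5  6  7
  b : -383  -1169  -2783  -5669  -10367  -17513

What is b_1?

-786  -1614  -2886  -4698  -7146
-828  -1272  -1812  -2448
-444  -540  -636
-96  -96
The fourth differences are constant at -96.
Work back: -444 + 96 = -348;  -828 + 348 = -480;  -786 + 480 = -306;  -383 + 306 = -77

-77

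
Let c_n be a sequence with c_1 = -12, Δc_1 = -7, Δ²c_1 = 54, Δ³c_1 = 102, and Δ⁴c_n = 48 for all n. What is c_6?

1753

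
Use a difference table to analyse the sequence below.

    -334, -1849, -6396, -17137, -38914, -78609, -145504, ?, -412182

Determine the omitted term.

Using the first 7 terms:
First differences: -1515  -4547  -10741  -21777  -39695  -66895
Second differences: -3032  -6194  -11036  -17918  -27200
Third differences: -3162  -4842  -6882  -9282
Fourth differences: -1680  -2040  -2400
Fifth differences: -360  -360
Constant fifth difference = -360.
Extend forward: -2400 − 360 = -2760;  -9282 − 2760 = -12042;  -27200 − 12042 = -39242;  -66895 − 39242 = -106137;  -145504 − 106137 = -251641

-251641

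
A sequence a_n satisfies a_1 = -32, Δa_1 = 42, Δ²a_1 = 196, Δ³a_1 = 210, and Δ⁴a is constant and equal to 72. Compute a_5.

2224

Build the table forward from the leading diagonal:
Fourth differences: 72, 72, 72, 72, 72
Third differences: 210, 282, 354, 426, 498
Second differences: 196, 406, 688, 1042, 1468
First differences: 42, 238, 644, 1332, 2374
a: -32, 10, 248, 892, 2224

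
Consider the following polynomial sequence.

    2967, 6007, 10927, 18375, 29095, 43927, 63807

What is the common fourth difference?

96

Δ: 3040, 4920, 7448, 10720, 14832, 19880
Δ²: 1880, 2528, 3272, 4112, 5048
Δ³: 648, 744, 840, 936
Δ⁴: 96, 96, 96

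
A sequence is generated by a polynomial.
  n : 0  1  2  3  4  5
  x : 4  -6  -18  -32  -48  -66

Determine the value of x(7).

-108

-10, -12, -14, -16, -18
-2, -2, -2, -2
Second differences constant at -2.
-18 − 2 = -20;  -66 − 20 = -86
-20 − 2 = -22;  -86 − 22 = -108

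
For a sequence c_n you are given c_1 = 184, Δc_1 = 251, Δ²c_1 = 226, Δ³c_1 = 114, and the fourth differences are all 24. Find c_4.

1729

Build the table forward from the leading diagonal:
Δ⁴: 24, 24, 24, 24
Δ³: 114, 138, 162, 186
Δ²: 226, 340, 478, 640
Δ: 251, 477, 817, 1295
c: 184, 435, 912, 1729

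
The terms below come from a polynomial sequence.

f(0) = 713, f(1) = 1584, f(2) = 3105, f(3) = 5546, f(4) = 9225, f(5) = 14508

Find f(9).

60680

D1: 871  1521  2441  3679  5283
D2: 650  920  1238  1604
D3: 270  318  366
D4: 48  48
Constant fourth difference = 48, so extend:
366 + 48 = 414;  1604 + 414 = 2018;  5283 + 2018 = 7301;  14508 + 7301 = 21809
414 + 48 = 462;  2018 + 462 = 2480;  7301 + 2480 = 9781;  21809 + 9781 = 31590
462 + 48 = 510;  2480 + 510 = 2990;  9781 + 2990 = 12771;  31590 + 12771 = 44361
510 + 48 = 558;  2990 + 558 = 3548;  12771 + 3548 = 16319;  44361 + 16319 = 60680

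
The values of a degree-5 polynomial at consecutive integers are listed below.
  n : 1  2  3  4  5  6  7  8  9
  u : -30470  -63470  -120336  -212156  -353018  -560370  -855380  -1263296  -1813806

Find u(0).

Δ: -33000, -56866, -91820, -140862, -207352, -295010, -407916, -550510
Δ²: -23866, -34954, -49042, -66490, -87658, -112906, -142594
Δ³: -11088, -14088, -17448, -21168, -25248, -29688
Δ⁴: -3000, -3360, -3720, -4080, -4440
Δ⁵: -360, -360, -360, -360
The fifth differences are constant at -360.
Work back: -3000 + 360 = -2640;  -11088 + 2640 = -8448;  -23866 + 8448 = -15418;  -33000 + 15418 = -17582;  -30470 + 17582 = -12888

-12888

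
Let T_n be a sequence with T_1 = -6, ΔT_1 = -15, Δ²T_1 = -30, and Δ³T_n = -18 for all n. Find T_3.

Build the table forward from the leading diagonal:
Δ³: -18  -18  -18
Δ²: -30  -48  -66
Δ: -15  -45  -93
T: -6  -21  -66

-66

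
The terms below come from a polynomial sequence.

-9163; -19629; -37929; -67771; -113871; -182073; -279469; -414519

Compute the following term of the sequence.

-597171

D1: -10466, -18300, -29842, -46100, -68202, -97396, -135050
D2: -7834, -11542, -16258, -22102, -29194, -37654
D3: -3708, -4716, -5844, -7092, -8460
D4: -1008, -1128, -1248, -1368
D5: -120, -120, -120
Constant fifth difference = -120, so extend:
-1368 − 120 = -1488;  -8460 − 1488 = -9948;  -37654 − 9948 = -47602;  -135050 − 47602 = -182652;  -414519 − 182652 = -597171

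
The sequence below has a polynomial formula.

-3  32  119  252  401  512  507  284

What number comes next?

Δ: 35 , 87 , 133 , 149 , 111 , -5 , -223
Δ²: 52 , 46 , 16 , -38 , -116 , -218
Δ³: -6 , -30 , -54 , -78 , -102
Δ⁴: -24 , -24 , -24 , -24
Constant fourth difference = -24, so extend:
-102 − 24 = -126;  -218 − 126 = -344;  -223 − 344 = -567;  284 − 567 = -283

-283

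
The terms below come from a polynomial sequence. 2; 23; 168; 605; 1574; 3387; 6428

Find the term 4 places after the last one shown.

D1: 21, 145, 437, 969, 1813, 3041
D2: 124, 292, 532, 844, 1228
D3: 168, 240, 312, 384
D4: 72, 72, 72
The fourth differences are constant (72).
384 + 72 = 456;  1228 + 456 = 1684;  3041 + 1684 = 4725;  6428 + 4725 = 11153
456 + 72 = 528;  1684 + 528 = 2212;  4725 + 2212 = 6937;  11153 + 6937 = 18090
528 + 72 = 600;  2212 + 600 = 2812;  6937 + 2812 = 9749;  18090 + 9749 = 27839
600 + 72 = 672;  2812 + 672 = 3484;  9749 + 3484 = 13233;  27839 + 13233 = 41072

41072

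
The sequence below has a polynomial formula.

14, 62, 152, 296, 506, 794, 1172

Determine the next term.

1652

D1: 48, 90, 144, 210, 288, 378
D2: 42, 54, 66, 78, 90
D3: 12, 12, 12, 12
Constant third difference = 12, so extend:
90 + 12 = 102;  378 + 102 = 480;  1172 + 480 = 1652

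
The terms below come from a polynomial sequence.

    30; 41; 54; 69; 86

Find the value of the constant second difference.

D1: 11, 13, 15, 17
D2: 2, 2, 2

2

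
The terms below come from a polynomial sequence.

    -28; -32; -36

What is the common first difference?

-4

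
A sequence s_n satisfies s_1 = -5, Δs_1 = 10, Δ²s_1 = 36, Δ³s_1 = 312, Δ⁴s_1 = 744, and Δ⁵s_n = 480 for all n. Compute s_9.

97515

Build the table forward from the leading diagonal:
D5: 480  480  480  480  480  480  480  480  480
D4: 744  1224  1704  2184  2664  3144  3624  4104  4584
D3: 312  1056  2280  3984  6168  8832  11976  15600  19704
D2: 36  348  1404  3684  7668  13836  22668  34644  50244
D1: 10  46  394  1798  5482  13150  26986  49654  84298
s: -5  5  51  445  2243  7725  20875  47861  97515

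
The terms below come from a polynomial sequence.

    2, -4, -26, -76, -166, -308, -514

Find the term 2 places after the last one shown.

-1166

D1: -6, -22, -50, -90, -142, -206
D2: -16, -28, -40, -52, -64
D3: -12, -12, -12, -12
Constant third difference = -12, so extend:
-64 − 12 = -76;  -206 − 76 = -282;  -514 − 282 = -796
-76 − 12 = -88;  -282 − 88 = -370;  -796 − 370 = -1166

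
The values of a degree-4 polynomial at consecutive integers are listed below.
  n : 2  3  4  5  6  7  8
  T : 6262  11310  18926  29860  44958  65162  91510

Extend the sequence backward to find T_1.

3128

First differences: 5048  7616  10934  15098  20204  26348
Second differences: 2568  3318  4164  5106  6144
Third differences: 750  846  942  1038
Fourth differences: 96  96  96
The fourth differences are constant at 96.
Work back: 750 − 96 = 654;  2568 − 654 = 1914;  5048 − 1914 = 3134;  6262 − 3134 = 3128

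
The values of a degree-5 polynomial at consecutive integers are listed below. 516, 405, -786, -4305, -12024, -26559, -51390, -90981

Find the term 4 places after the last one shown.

-527385

First differences: -111, -1191, -3519, -7719, -14535, -24831, -39591
Second differences: -1080, -2328, -4200, -6816, -10296, -14760
Third differences: -1248, -1872, -2616, -3480, -4464
Fourth differences: -624, -744, -864, -984
Fifth differences: -120, -120, -120
Constant fifth difference = -120, so extend:
-984 − 120 = -1104;  -4464 − 1104 = -5568;  -14760 − 5568 = -20328;  -39591 − 20328 = -59919;  -90981 − 59919 = -150900
-1104 − 120 = -1224;  -5568 − 1224 = -6792;  -20328 − 6792 = -27120;  -59919 − 27120 = -87039;  -150900 − 87039 = -237939
-1224 − 120 = -1344;  -6792 − 1344 = -8136;  -27120 − 8136 = -35256;  -87039 − 35256 = -122295;  -237939 − 122295 = -360234
-1344 − 120 = -1464;  -8136 − 1464 = -9600;  -35256 − 9600 = -44856;  -122295 − 44856 = -167151;  -360234 − 167151 = -527385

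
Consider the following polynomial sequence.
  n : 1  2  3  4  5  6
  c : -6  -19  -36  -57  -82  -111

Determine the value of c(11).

-316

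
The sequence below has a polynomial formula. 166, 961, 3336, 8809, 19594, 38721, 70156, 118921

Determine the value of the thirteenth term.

795, 2375, 5473, 10785, 19127, 31435, 48765
1580, 3098, 5312, 8342, 12308, 17330
1518, 2214, 3030, 3966, 5022
696, 816, 936, 1056
120, 120, 120
Constant fifth difference = 120, so extend:
1056 + 120 = 1176;  5022 + 1176 = 6198;  17330 + 6198 = 23528;  48765 + 23528 = 72293;  118921 + 72293 = 191214
1176 + 120 = 1296;  6198 + 1296 = 7494;  23528 + 7494 = 31022;  72293 + 31022 = 103315;  191214 + 103315 = 294529
1296 + 120 = 1416;  7494 + 1416 = 8910;  31022 + 8910 = 39932;  103315 + 39932 = 143247;  294529 + 143247 = 437776
1416 + 120 = 1536;  8910 + 1536 = 10446;  39932 + 10446 = 50378;  143247 + 50378 = 193625;  437776 + 193625 = 631401
1536 + 120 = 1656;  10446 + 1656 = 12102;  50378 + 12102 = 62480;  193625 + 62480 = 256105;  631401 + 256105 = 887506

887506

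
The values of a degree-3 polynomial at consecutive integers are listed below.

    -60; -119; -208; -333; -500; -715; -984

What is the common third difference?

-6

D1: -59, -89, -125, -167, -215, -269
D2: -30, -36, -42, -48, -54
D3: -6, -6, -6, -6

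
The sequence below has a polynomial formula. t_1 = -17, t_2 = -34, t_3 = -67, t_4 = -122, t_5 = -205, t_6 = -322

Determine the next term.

Δ: -17, -33, -55, -83, -117
Δ²: -16, -22, -28, -34
Δ³: -6, -6, -6
Constant third difference = -6, so extend:
-34 − 6 = -40;  -117 − 40 = -157;  -322 − 157 = -479

-479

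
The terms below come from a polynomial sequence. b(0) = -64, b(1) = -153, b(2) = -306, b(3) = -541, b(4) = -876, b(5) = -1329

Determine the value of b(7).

-2661

Δ: -89, -153, -235, -335, -453
Δ²: -64, -82, -100, -118
Δ³: -18, -18, -18
Constant third difference = -18, so extend:
-118 − 18 = -136;  -453 − 136 = -589;  -1329 − 589 = -1918
-136 − 18 = -154;  -589 − 154 = -743;  -1918 − 743 = -2661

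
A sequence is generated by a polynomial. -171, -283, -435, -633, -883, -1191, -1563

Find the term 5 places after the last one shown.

-4593

First differences: -112, -152, -198, -250, -308, -372
Second differences: -40, -46, -52, -58, -64
Third differences: -6, -6, -6, -6
Constant third difference = -6, so extend:
-64 − 6 = -70;  -372 − 70 = -442;  -1563 − 442 = -2005
-70 − 6 = -76;  -442 − 76 = -518;  -2005 − 518 = -2523
-76 − 6 = -82;  -518 − 82 = -600;  -2523 − 600 = -3123
-82 − 6 = -88;  -600 − 88 = -688;  -3123 − 688 = -3811
-88 − 6 = -94;  -688 − 94 = -782;  -3811 − 782 = -4593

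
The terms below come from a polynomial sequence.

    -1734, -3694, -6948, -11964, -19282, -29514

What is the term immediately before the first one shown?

D1: -1960, -3254, -5016, -7318, -10232
D2: -1294, -1762, -2302, -2914
D3: -468, -540, -612
D4: -72, -72
The fourth differences are constant at -72.
Work back: -468 + 72 = -396;  -1294 + 396 = -898;  -1960 + 898 = -1062;  -1734 + 1062 = -672

-672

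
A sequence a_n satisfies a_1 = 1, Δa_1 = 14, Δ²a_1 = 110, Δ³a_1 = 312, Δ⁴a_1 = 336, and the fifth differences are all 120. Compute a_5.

Build the table forward from the leading diagonal:
Δ⁵: 120  120  120  120  120
Δ⁴: 336  456  576  696  816
Δ³: 312  648  1104  1680  2376
Δ²: 110  422  1070  2174  3854
Δ: 14  124  546  1616  3790
a: 1  15  139  685  2301

2301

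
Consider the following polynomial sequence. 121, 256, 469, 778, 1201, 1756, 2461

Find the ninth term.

4393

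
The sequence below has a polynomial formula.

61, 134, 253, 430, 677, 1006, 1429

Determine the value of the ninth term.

2605

Δ: 73 , 119 , 177 , 247 , 329 , 423
Δ²: 46 , 58 , 70 , 82 , 94
Δ³: 12 , 12 , 12 , 12
Constant third difference = 12, so extend:
94 + 12 = 106;  423 + 106 = 529;  1429 + 529 = 1958
106 + 12 = 118;  529 + 118 = 647;  1958 + 647 = 2605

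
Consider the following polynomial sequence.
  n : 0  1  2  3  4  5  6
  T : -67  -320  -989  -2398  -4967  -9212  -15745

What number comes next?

-25274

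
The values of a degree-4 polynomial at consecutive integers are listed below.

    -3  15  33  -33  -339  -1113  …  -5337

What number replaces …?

-2655

Using the first 6 terms:
First differences: 18, 18, -66, -306, -774
Second differences: 0, -84, -240, -468
Third differences: -84, -156, -228
Fourth differences: -72, -72
Constant fourth difference = -72.
Extend forward: -228 − 72 = -300;  -468 − 300 = -768;  -774 − 768 = -1542;  -1113 − 1542 = -2655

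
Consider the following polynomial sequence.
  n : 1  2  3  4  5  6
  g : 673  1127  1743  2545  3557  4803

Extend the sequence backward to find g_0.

Δ: 454, 616, 802, 1012, 1246
Δ²: 162, 186, 210, 234
Δ³: 24, 24, 24
The third differences are constant at 24.
Work back: 162 − 24 = 138;  454 − 138 = 316;  673 − 316 = 357

357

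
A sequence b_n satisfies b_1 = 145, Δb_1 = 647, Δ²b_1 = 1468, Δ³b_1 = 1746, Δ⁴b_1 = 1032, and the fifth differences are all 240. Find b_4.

Build the table forward from the leading diagonal:
Fifth differences: 240, 240, 240, 240
Fourth differences: 1032, 1272, 1512, 1752
Third differences: 1746, 2778, 4050, 5562
Second differences: 1468, 3214, 5992, 10042
First differences: 647, 2115, 5329, 11321
b: 145, 792, 2907, 8236

8236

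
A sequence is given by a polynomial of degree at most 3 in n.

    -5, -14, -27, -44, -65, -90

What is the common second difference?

-4

D1: -9, -13, -17, -21, -25
D2: -4, -4, -4, -4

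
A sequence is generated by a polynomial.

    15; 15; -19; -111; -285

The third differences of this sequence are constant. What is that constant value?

-24

First differences: 0, -34, -92, -174
Second differences: -34, -58, -82
Third differences: -24, -24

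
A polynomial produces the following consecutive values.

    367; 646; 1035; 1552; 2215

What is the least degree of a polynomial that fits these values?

First differences: 279, 389, 517, 663
Second differences: 110, 128, 146
Third differences: 18, 18
The third differences are constant, so the polynomial has degree 3.

3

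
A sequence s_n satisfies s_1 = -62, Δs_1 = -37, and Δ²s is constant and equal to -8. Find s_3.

Build the table forward from the leading diagonal:
Second differences: -8, -8, -8
First differences: -37, -45, -53
s: -62, -99, -144

-144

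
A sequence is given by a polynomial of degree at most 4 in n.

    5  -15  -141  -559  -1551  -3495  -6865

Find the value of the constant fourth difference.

First differences: -20, -126, -418, -992, -1944, -3370
Second differences: -106, -292, -574, -952, -1426
Third differences: -186, -282, -378, -474
Fourth differences: -96, -96, -96

-96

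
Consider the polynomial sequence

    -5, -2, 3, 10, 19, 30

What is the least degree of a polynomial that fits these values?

2

First differences: 3, 5, 7, 9, 11
Second differences: 2, 2, 2, 2
The second differences are constant, so the polynomial has degree 2.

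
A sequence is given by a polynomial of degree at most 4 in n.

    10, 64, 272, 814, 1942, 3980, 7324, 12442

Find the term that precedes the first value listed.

D1: 54, 208, 542, 1128, 2038, 3344, 5118
D2: 154, 334, 586, 910, 1306, 1774
D3: 180, 252, 324, 396, 468
D4: 72, 72, 72, 72
The fourth differences are constant at 72.
Work back: 180 − 72 = 108;  154 − 108 = 46;  54 − 46 = 8;  10 − 8 = 2

2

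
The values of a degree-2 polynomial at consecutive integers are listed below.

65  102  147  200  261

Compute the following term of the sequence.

330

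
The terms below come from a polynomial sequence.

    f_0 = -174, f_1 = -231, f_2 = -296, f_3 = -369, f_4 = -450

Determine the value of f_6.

-57  -65  -73  -81
-8  -8  -8
Second differences constant at -8.
-81 − 8 = -89;  -450 − 89 = -539
-89 − 8 = -97;  -539 − 97 = -636

-636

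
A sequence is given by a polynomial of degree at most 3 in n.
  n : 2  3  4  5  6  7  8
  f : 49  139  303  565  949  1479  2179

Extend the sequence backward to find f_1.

90, 164, 262, 384, 530, 700
74, 98, 122, 146, 170
24, 24, 24, 24
The third differences are constant at 24.
Work back: 74 − 24 = 50;  90 − 50 = 40;  49 − 40 = 9

9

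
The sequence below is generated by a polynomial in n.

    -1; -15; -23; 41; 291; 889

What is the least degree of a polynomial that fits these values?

D1: -14, -8, 64, 250, 598
D2: 6, 72, 186, 348
D3: 66, 114, 162
D4: 48, 48
The fourth differences are constant, so the polynomial has degree 4.

4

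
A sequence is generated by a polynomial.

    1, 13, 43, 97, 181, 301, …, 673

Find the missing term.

463

Using the first 6 terms:
12, 30, 54, 84, 120
18, 24, 30, 36
6, 6, 6
Constant third difference = 6.
Extend forward: 36 + 6 = 42;  120 + 42 = 162;  301 + 162 = 463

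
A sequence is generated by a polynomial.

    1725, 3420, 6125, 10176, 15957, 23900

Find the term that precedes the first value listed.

Δ: 1695  2705  4051  5781  7943
Δ²: 1010  1346  1730  2162
Δ³: 336  384  432
Δ⁴: 48  48
The fourth differences are constant at 48.
Work back: 336 − 48 = 288;  1010 − 288 = 722;  1695 − 722 = 973;  1725 − 973 = 752

752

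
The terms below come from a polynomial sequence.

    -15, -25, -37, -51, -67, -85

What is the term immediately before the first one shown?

-10, -12, -14, -16, -18
-2, -2, -2, -2
The second differences are constant at -2.
Work back: -10 + 2 = -8;  -15 + 8 = -7

-7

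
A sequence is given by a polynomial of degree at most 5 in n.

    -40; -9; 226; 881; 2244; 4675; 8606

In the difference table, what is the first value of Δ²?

204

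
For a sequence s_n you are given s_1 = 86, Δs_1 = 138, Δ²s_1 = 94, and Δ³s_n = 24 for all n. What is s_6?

1956

Build the table forward from the leading diagonal:
Δ³: 24  24  24  24  24  24
Δ²: 94  118  142  166  190  214
Δ: 138  232  350  492  658  848
s: 86  224  456  806  1298  1956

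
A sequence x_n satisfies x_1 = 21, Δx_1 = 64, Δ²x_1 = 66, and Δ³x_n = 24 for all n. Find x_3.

Build the table forward from the leading diagonal:
D3: 24  24  24
D2: 66  90  114
D1: 64  130  220
x: 21  85  215

215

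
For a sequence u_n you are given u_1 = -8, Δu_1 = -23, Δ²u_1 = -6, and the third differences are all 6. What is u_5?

Build the table forward from the leading diagonal:
D3: 6, 6, 6, 6, 6
D2: -6, 0, 6, 12, 18
D1: -23, -29, -29, -23, -11
u: -8, -31, -60, -89, -112

-112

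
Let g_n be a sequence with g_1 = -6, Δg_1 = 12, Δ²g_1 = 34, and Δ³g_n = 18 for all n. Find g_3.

52

Build the table forward from the leading diagonal:
Third differences: 18  18  18
Second differences: 34  52  70
First differences: 12  46  98
g: -6  6  52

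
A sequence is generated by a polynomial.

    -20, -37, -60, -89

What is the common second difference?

First differences: -17, -23, -29
Second differences: -6, -6

-6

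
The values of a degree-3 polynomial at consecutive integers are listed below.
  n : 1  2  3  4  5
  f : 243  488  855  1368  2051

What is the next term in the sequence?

D1: 245, 367, 513, 683
D2: 122, 146, 170
D3: 24, 24
Third differences constant at 24.
170 + 24 = 194;  683 + 194 = 877;  2051 + 877 = 2928

2928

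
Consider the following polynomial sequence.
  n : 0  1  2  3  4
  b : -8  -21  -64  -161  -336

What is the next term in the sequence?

Δ: -13, -43, -97, -175
Δ²: -30, -54, -78
Δ³: -24, -24
Constant third difference = -24, so extend:
-78 − 24 = -102;  -175 − 102 = -277;  -336 − 277 = -613

-613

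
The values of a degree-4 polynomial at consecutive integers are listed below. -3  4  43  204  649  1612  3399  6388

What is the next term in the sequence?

First differences: 7  39  161  445  963  1787  2989
Second differences: 32  122  284  518  824  1202
Third differences: 90  162  234  306  378
Fourth differences: 72  72  72  72
Fourth differences constant at 72.
378 + 72 = 450;  1202 + 450 = 1652;  2989 + 1652 = 4641;  6388 + 4641 = 11029

11029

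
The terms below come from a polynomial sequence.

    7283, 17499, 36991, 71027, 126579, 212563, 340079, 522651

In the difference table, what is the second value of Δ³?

6972

D1: 10216, 19492, 34036, 55552, 85984, 127516, 182572
D2: 9276, 14544, 21516, 30432, 41532, 55056
D3: 5268, 6972, 8916, 11100, 13524
D4: 1704, 1944, 2184, 2424
D5: 240, 240, 240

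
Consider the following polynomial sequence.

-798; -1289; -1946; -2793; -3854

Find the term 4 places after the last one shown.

First differences: -491  -657  -847  -1061
Second differences: -166  -190  -214
Third differences: -24  -24
The third differences are constant (-24).
-214 − 24 = -238;  -1061 − 238 = -1299;  -3854 − 1299 = -5153
-238 − 24 = -262;  -1299 − 262 = -1561;  -5153 − 1561 = -6714
-262 − 24 = -286;  -1561 − 286 = -1847;  -6714 − 1847 = -8561
-286 − 24 = -310;  -1847 − 310 = -2157;  -8561 − 2157 = -10718

-10718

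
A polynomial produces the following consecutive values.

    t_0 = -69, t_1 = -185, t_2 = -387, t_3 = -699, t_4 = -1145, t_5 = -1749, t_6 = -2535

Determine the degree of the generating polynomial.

3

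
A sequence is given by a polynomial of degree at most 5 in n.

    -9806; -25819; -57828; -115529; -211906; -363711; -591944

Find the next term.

D1: -16013  -32009  -57701  -96377  -151805  -228233
D2: -15996  -25692  -38676  -55428  -76428
D3: -9696  -12984  -16752  -21000
D4: -3288  -3768  -4248
D5: -480  -480
Fifth differences constant at -480.
-4248 − 480 = -4728;  -21000 − 4728 = -25728;  -76428 − 25728 = -102156;  -228233 − 102156 = -330389;  -591944 − 330389 = -922333

-922333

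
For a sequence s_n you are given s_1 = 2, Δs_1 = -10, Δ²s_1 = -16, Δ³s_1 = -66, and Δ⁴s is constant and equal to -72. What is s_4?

-142

Build the table forward from the leading diagonal:
D4: -72  -72  -72  -72
D3: -66  -138  -210  -282
D2: -16  -82  -220  -430
D1: -10  -26  -108  -328
s: 2  -8  -34  -142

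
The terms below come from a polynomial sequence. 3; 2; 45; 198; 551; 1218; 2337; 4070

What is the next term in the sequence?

-1, 43, 153, 353, 667, 1119, 1733
44, 110, 200, 314, 452, 614
66, 90, 114, 138, 162
24, 24, 24, 24
Fourth differences constant at 24.
162 + 24 = 186;  614 + 186 = 800;  1733 + 800 = 2533;  4070 + 2533 = 6603

6603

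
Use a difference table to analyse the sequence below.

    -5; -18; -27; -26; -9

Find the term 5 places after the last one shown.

526

-13 , -9 , 1 , 17
4 , 10 , 16
6 , 6
Third differences constant at 6.
16 + 6 = 22;  17 + 22 = 39;  -9 + 39 = 30
22 + 6 = 28;  39 + 28 = 67;  30 + 67 = 97
28 + 6 = 34;  67 + 34 = 101;  97 + 101 = 198
34 + 6 = 40;  101 + 40 = 141;  198 + 141 = 339
40 + 6 = 46;  141 + 46 = 187;  339 + 187 = 526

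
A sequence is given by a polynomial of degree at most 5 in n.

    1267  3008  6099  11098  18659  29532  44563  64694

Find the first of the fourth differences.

Δ: 1741, 3091, 4999, 7561, 10873, 15031, 20131
Δ²: 1350, 1908, 2562, 3312, 4158, 5100
Δ³: 558, 654, 750, 846, 942
Δ⁴: 96, 96, 96, 96

96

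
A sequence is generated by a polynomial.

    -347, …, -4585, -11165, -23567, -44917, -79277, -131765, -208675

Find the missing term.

-1517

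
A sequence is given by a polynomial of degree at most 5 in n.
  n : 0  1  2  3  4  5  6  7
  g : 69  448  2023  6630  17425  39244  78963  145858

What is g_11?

379 , 1575 , 4607 , 10795 , 21819 , 39719 , 66895
1196 , 3032 , 6188 , 11024 , 17900 , 27176
1836 , 3156 , 4836 , 6876 , 9276
1320 , 1680 , 2040 , 2400
360 , 360 , 360
Constant fifth difference = 360, so extend:
2400 + 360 = 2760;  9276 + 2760 = 12036;  27176 + 12036 = 39212;  66895 + 39212 = 106107;  145858 + 106107 = 251965
2760 + 360 = 3120;  12036 + 3120 = 15156;  39212 + 15156 = 54368;  106107 + 54368 = 160475;  251965 + 160475 = 412440
3120 + 360 = 3480;  15156 + 3480 = 18636;  54368 + 18636 = 73004;  160475 + 73004 = 233479;  412440 + 233479 = 645919
3480 + 360 = 3840;  18636 + 3840 = 22476;  73004 + 22476 = 95480;  233479 + 95480 = 328959;  645919 + 328959 = 974878

974878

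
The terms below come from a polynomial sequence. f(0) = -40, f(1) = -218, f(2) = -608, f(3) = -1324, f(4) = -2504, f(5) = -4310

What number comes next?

Δ: -178  -390  -716  -1180  -1806
Δ²: -212  -326  -464  -626
Δ³: -114  -138  -162
Δ⁴: -24  -24
The fourth differences are constant (-24).
-162 − 24 = -186;  -626 − 186 = -812;  -1806 − 812 = -2618;  -4310 − 2618 = -6928

-6928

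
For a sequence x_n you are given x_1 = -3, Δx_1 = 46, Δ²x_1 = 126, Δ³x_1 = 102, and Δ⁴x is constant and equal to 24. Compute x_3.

Build the table forward from the leading diagonal:
D4: 24, 24, 24
D3: 102, 126, 150
D2: 126, 228, 354
D1: 46, 172, 400
x: -3, 43, 215

215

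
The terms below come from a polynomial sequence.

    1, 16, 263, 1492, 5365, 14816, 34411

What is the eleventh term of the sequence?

D1: 15 , 247 , 1229 , 3873 , 9451 , 19595
D2: 232 , 982 , 2644 , 5578 , 10144
D3: 750 , 1662 , 2934 , 4566
D4: 912 , 1272 , 1632
D5: 360 , 360
The fifth differences are constant (360).
1632 + 360 = 1992;  4566 + 1992 = 6558;  10144 + 6558 = 16702;  19595 + 16702 = 36297;  34411 + 36297 = 70708
1992 + 360 = 2352;  6558 + 2352 = 8910;  16702 + 8910 = 25612;  36297 + 25612 = 61909;  70708 + 61909 = 132617
2352 + 360 = 2712;  8910 + 2712 = 11622;  25612 + 11622 = 37234;  61909 + 37234 = 99143;  132617 + 99143 = 231760
2712 + 360 = 3072;  11622 + 3072 = 14694;  37234 + 14694 = 51928;  99143 + 51928 = 151071;  231760 + 151071 = 382831

382831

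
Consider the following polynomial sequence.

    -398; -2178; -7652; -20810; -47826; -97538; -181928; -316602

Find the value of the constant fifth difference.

-480

Δ: -1780, -5474, -13158, -27016, -49712, -84390, -134674
Δ²: -3694, -7684, -13858, -22696, -34678, -50284
Δ³: -3990, -6174, -8838, -11982, -15606
Δ⁴: -2184, -2664, -3144, -3624
Δ⁵: -480, -480, -480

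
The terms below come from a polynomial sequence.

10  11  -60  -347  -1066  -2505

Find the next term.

-5024

D1: 1  -71  -287  -719  -1439
D2: -72  -216  -432  -720
D3: -144  -216  -288
D4: -72  -72
Constant fourth difference = -72, so extend:
-288 − 72 = -360;  -720 − 360 = -1080;  -1439 − 1080 = -2519;  -2505 − 2519 = -5024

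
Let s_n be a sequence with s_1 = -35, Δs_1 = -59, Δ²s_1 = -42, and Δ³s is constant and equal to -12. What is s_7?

-1259

Build the table forward from the leading diagonal:
D3: -12, -12, -12, -12, -12, -12, -12
D2: -42, -54, -66, -78, -90, -102, -114
D1: -59, -101, -155, -221, -299, -389, -491
s: -35, -94, -195, -350, -571, -870, -1259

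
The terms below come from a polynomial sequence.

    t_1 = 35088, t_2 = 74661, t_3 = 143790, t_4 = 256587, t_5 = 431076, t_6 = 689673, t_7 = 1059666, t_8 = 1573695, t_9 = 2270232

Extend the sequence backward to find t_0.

First differences: 39573  69129  112797  174489  258597  369993  514029  696537
Second differences: 29556  43668  61692  84108  111396  144036  182508
Third differences: 14112  18024  22416  27288  32640  38472
Fourth differences: 3912  4392  4872  5352  5832
Fifth differences: 480  480  480  480
The fifth differences are constant at 480.
Work back: 3912 − 480 = 3432;  14112 − 3432 = 10680;  29556 − 10680 = 18876;  39573 − 18876 = 20697;  35088 − 20697 = 14391

14391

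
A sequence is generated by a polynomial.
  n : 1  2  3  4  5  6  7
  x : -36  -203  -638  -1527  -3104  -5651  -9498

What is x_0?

First differences: -167  -435  -889  -1577  -2547  -3847
Second differences: -268  -454  -688  -970  -1300
Third differences: -186  -234  -282  -330
Fourth differences: -48  -48  -48
The fourth differences are constant at -48.
Work back: -186 + 48 = -138;  -268 + 138 = -130;  -167 + 130 = -37;  -36 + 37 = 1

1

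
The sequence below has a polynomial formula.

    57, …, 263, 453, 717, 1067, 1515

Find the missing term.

Using the last 5 terms:
Δ: 190  264  350  448
Δ²: 74  86  98
Δ³: 12  12
Constant third difference = 12.
Extend backward: 74 − 12 = 62;  190 − 62 = 128;  263 − 128 = 135

135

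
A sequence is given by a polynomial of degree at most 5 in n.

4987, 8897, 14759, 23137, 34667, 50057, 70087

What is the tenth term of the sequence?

166897

First differences: 3910, 5862, 8378, 11530, 15390, 20030
Second differences: 1952, 2516, 3152, 3860, 4640
Third differences: 564, 636, 708, 780
Fourth differences: 72, 72, 72
The fourth differences are constant (72).
780 + 72 = 852;  4640 + 852 = 5492;  20030 + 5492 = 25522;  70087 + 25522 = 95609
852 + 72 = 924;  5492 + 924 = 6416;  25522 + 6416 = 31938;  95609 + 31938 = 127547
924 + 72 = 996;  6416 + 996 = 7412;  31938 + 7412 = 39350;  127547 + 39350 = 166897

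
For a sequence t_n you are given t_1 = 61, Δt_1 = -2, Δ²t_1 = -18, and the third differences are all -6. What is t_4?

-5

Build the table forward from the leading diagonal:
Δ³: -6, -6, -6, -6
Δ²: -18, -24, -30, -36
Δ: -2, -20, -44, -74
t: 61, 59, 39, -5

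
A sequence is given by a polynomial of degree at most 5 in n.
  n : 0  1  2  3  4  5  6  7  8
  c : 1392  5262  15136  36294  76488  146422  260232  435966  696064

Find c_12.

3209496

3870, 9874, 21158, 40194, 69934, 113810, 175734, 260098
6004, 11284, 19036, 29740, 43876, 61924, 84364
5280, 7752, 10704, 14136, 18048, 22440
2472, 2952, 3432, 3912, 4392
480, 480, 480, 480
Fifth differences constant at 480.
4392 + 480 = 4872;  22440 + 4872 = 27312;  84364 + 27312 = 111676;  260098 + 111676 = 371774;  696064 + 371774 = 1067838
4872 + 480 = 5352;  27312 + 5352 = 32664;  111676 + 32664 = 144340;  371774 + 144340 = 516114;  1067838 + 516114 = 1583952
5352 + 480 = 5832;  32664 + 5832 = 38496;  144340 + 38496 = 182836;  516114 + 182836 = 698950;  1583952 + 698950 = 2282902
5832 + 480 = 6312;  38496 + 6312 = 44808;  182836 + 44808 = 227644;  698950 + 227644 = 926594;  2282902 + 926594 = 3209496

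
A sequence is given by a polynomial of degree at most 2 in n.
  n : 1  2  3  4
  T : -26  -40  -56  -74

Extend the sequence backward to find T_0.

-14  -16  -18
-2  -2
The second differences are constant at -2.
Work back: -14 + 2 = -12;  -26 + 12 = -14

-14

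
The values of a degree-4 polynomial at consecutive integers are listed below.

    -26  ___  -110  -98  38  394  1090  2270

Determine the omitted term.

Using the last 6 terms:
D1: 12, 136, 356, 696, 1180
D2: 124, 220, 340, 484
D3: 96, 120, 144
D4: 24, 24
Constant fourth difference = 24.
Extend backward: 96 − 24 = 72;  124 − 72 = 52;  12 − 52 = -40;  -110 + 40 = -70

-70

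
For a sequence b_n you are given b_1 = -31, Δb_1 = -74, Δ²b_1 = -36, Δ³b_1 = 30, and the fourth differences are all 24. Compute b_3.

-215

Build the table forward from the leading diagonal:
Δ⁴: 24, 24, 24
Δ³: 30, 54, 78
Δ²: -36, -6, 48
Δ: -74, -110, -116
b: -31, -105, -215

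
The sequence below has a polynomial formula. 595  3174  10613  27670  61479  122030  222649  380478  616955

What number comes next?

D1: 2579 , 7439 , 17057 , 33809 , 60551 , 100619 , 157829 , 236477
D2: 4860 , 9618 , 16752 , 26742 , 40068 , 57210 , 78648
D3: 4758 , 7134 , 9990 , 13326 , 17142 , 21438
D4: 2376 , 2856 , 3336 , 3816 , 4296
D5: 480 , 480 , 480 , 480
Constant fifth difference = 480, so extend:
4296 + 480 = 4776;  21438 + 4776 = 26214;  78648 + 26214 = 104862;  236477 + 104862 = 341339;  616955 + 341339 = 958294

958294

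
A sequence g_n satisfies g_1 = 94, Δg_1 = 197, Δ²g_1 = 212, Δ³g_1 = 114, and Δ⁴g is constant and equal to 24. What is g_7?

7096

Build the table forward from the leading diagonal:
D4: 24  24  24  24  24  24  24
D3: 114  138  162  186  210  234  258
D2: 212  326  464  626  812  1022  1256
D1: 197  409  735  1199  1825  2637  3659
g: 94  291  700  1435  2634  4459  7096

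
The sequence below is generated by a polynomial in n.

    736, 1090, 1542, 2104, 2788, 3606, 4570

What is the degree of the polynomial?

3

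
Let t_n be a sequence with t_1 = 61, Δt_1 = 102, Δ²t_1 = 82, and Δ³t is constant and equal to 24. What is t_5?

Build the table forward from the leading diagonal:
Third differences: 24  24  24  24  24
Second differences: 82  106  130  154  178
First differences: 102  184  290  420  574
t: 61  163  347  637  1057

1057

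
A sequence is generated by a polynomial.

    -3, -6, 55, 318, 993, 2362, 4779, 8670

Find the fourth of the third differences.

354

D1: -3, 61, 263, 675, 1369, 2417, 3891
D2: 64, 202, 412, 694, 1048, 1474
D3: 138, 210, 282, 354, 426
D4: 72, 72, 72, 72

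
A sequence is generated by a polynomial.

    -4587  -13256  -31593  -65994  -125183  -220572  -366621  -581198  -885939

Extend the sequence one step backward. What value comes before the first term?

-1158

Δ: -8669  -18337  -34401  -59189  -95389  -146049  -214577  -304741
Δ²: -9668  -16064  -24788  -36200  -50660  -68528  -90164
Δ³: -6396  -8724  -11412  -14460  -17868  -21636
Δ⁴: -2328  -2688  -3048  -3408  -3768
Δ⁵: -360  -360  -360  -360
The fifth differences are constant at -360.
Work back: -2328 + 360 = -1968;  -6396 + 1968 = -4428;  -9668 + 4428 = -5240;  -8669 + 5240 = -3429;  -4587 + 3429 = -1158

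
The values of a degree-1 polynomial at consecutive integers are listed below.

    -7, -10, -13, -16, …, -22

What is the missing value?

-19

Using the first 4 terms:
D1: -3  -3  -3
Constant first difference = -3.
Extend forward: -16 − 3 = -19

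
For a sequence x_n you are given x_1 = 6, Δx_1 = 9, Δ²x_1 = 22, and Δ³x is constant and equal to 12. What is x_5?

222

Build the table forward from the leading diagonal:
D3: 12  12  12  12  12
D2: 22  34  46  58  70
D1: 9  31  65  111  169
x: 6  15  46  111  222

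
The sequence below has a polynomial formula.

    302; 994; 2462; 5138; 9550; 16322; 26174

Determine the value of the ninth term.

First differences: 692, 1468, 2676, 4412, 6772, 9852
Second differences: 776, 1208, 1736, 2360, 3080
Third differences: 432, 528, 624, 720
Fourth differences: 96, 96, 96
Fourth differences constant at 96.
720 + 96 = 816;  3080 + 816 = 3896;  9852 + 3896 = 13748;  26174 + 13748 = 39922
816 + 96 = 912;  3896 + 912 = 4808;  13748 + 4808 = 18556;  39922 + 18556 = 58478

58478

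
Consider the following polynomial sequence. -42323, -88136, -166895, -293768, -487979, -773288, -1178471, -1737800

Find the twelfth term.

First differences: -45813, -78759, -126873, -194211, -285309, -405183, -559329
Second differences: -32946, -48114, -67338, -91098, -119874, -154146
Third differences: -15168, -19224, -23760, -28776, -34272
Fourth differences: -4056, -4536, -5016, -5496
Fifth differences: -480, -480, -480
The fifth differences are constant (-480).
-5496 − 480 = -5976;  -34272 − 5976 = -40248;  -154146 − 40248 = -194394;  -559329 − 194394 = -753723;  -1737800 − 753723 = -2491523
-5976 − 480 = -6456;  -40248 − 6456 = -46704;  -194394 − 46704 = -241098;  -753723 − 241098 = -994821;  -2491523 − 994821 = -3486344
-6456 − 480 = -6936;  -46704 − 6936 = -53640;  -241098 − 53640 = -294738;  -994821 − 294738 = -1289559;  -3486344 − 1289559 = -4775903
-6936 − 480 = -7416;  -53640 − 7416 = -61056;  -294738 − 61056 = -355794;  -1289559 − 355794 = -1645353;  -4775903 − 1645353 = -6421256

-6421256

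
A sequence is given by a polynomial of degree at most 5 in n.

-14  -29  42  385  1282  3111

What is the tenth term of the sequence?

D1: -15, 71, 343, 897, 1829
D2: 86, 272, 554, 932
D3: 186, 282, 378
D4: 96, 96
Constant fourth difference = 96, so extend:
378 + 96 = 474;  932 + 474 = 1406;  1829 + 1406 = 3235;  3111 + 3235 = 6346
474 + 96 = 570;  1406 + 570 = 1976;  3235 + 1976 = 5211;  6346 + 5211 = 11557
570 + 96 = 666;  1976 + 666 = 2642;  5211 + 2642 = 7853;  11557 + 7853 = 19410
666 + 96 = 762;  2642 + 762 = 3404;  7853 + 3404 = 11257;  19410 + 11257 = 30667

30667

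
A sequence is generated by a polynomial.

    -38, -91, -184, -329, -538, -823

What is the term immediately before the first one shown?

-13

First differences: -53, -93, -145, -209, -285
Second differences: -40, -52, -64, -76
Third differences: -12, -12, -12
The third differences are constant at -12.
Work back: -40 + 12 = -28;  -53 + 28 = -25;  -38 + 25 = -13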